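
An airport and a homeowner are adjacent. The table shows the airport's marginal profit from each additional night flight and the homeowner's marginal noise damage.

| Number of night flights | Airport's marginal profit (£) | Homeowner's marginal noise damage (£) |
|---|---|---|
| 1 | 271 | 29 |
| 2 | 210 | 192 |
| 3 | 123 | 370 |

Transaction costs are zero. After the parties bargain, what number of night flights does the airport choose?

2

Bargaining reaches the level where marginal profit last exceeds marginal noise damage.
That holds through level 2 (210 ≥ 192) but not at 3 (123 < 370).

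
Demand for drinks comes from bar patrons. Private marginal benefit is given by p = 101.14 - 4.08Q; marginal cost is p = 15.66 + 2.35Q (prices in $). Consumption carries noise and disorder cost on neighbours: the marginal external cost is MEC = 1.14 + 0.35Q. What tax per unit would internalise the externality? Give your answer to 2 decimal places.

tax = $5.49 per unit

Social marginal benefit = demand − MEC = 100.00 - 4.43Q.
Set SMB = MC: 100.00 - 4.43Q = 15.66 + 2.35Q → Q* = 12.4395.
The Pigouvian tax equals MEC at Q*: 1.14 + 0.35×12.4395 = 5.4938.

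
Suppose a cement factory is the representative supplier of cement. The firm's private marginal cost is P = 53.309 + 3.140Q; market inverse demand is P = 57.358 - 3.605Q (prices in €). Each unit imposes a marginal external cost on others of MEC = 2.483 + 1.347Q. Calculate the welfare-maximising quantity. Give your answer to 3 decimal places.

Social marginal cost = private MC + MEC = 55.792 + 4.487Q.
Set SMC = demand: 55.792 + 4.487Q = 57.358 - 3.605Q → Q* = 0.1935.

Q* = 0.194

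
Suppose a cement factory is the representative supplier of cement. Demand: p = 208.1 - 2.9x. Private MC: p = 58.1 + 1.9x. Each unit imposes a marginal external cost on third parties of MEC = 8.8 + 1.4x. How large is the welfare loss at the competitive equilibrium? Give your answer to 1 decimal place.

DWL = 222.7

Market equilibrium (private): 58.1 + 1.9x = 208.1 - 2.9x → x_m = 31.2500.
Social marginal cost = private MC + MEC = 66.9 + 3.3x.
Set SMC = demand: 66.9 + 3.3x = 208.1 - 2.9x → x* = 22.7742.
Between x* and x_m the wedge SMC − demand runs linearly from 0 to MEC(x_m), so the loss is a triangle.
DWL = ½ × 8.4758 × 52.5500 = 222.7016.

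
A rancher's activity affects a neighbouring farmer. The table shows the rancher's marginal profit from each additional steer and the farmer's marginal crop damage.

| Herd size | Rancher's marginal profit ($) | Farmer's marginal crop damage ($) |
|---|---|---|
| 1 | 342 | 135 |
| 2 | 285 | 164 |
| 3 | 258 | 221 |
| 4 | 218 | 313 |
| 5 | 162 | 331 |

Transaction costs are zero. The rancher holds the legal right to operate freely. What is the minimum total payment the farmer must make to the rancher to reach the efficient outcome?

Left alone the rancher would choose level 5 (marginal profit stays positive).
Efficient level: k* = 3 (marginal profit ≥ marginal crop damage through 3).
The farmer must at least cover the rancher's forgone profit from cutting 5→3: 218 + 162 = 380.

$380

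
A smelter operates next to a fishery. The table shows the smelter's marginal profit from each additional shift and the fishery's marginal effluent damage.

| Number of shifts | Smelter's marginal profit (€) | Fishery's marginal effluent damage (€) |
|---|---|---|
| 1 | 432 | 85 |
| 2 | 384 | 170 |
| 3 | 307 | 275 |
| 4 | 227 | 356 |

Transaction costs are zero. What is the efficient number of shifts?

Bargaining reaches the level where marginal profit last exceeds marginal effluent damage.
That holds through level 3 (307 ≥ 275) but not at 4 (227 < 356).

3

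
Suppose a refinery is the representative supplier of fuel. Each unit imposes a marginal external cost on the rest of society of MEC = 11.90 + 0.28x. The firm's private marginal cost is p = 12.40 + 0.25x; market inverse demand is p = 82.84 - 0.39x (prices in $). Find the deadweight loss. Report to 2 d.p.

Market equilibrium (private): 12.40 + 0.25x = 82.84 - 0.39x → x_m = 110.0625.
Social marginal cost = private MC + MEC = 24.30 + 0.53x.
Set SMC = demand: 24.30 + 0.53x = 82.84 - 0.39x → x* = 63.6304.
The loss is the area between SMC and demand from x* to x_m; with linear curves that's a triangle of height MEC(x_m).
DWL = ½ × 46.4321 × 42.7175 = 991.7316.

DWL = $991.73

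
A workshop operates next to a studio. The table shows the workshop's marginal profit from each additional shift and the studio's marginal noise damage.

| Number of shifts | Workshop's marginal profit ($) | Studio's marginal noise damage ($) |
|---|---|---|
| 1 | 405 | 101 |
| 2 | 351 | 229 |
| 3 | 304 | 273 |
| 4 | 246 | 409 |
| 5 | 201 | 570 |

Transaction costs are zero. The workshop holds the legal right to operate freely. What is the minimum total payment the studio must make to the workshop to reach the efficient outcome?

Left alone the workshop would choose level 5 (marginal profit stays positive).
Efficient level: k* = 3 (marginal profit ≥ marginal noise damage through 3).
The studio must at least cover the workshop's forgone profit from cutting 5→3: 246 + 201 = 447.

$447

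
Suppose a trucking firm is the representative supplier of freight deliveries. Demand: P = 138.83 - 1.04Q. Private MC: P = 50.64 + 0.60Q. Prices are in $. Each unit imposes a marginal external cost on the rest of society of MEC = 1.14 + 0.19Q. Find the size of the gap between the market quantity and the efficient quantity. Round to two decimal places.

Market equilibrium (private): 50.64 + 0.60Q = 138.83 - 1.04Q → Q_m = 53.7744.
Social marginal cost = private MC + MEC = 51.78 + 0.79Q.
Set SMC = demand: 51.78 + 0.79Q = 138.83 - 1.04Q → Q* = 47.5683.
Gap = |53.7744 − 47.5683| = 6.2061.

6.21 units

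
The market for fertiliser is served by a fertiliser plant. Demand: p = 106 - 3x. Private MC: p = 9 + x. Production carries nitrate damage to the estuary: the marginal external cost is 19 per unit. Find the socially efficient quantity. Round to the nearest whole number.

Social marginal cost = private MC + MEC = 28 + x.
Set SMC = demand: 28 + x = 106 - 3x → x* = 19.5000.

x* = 20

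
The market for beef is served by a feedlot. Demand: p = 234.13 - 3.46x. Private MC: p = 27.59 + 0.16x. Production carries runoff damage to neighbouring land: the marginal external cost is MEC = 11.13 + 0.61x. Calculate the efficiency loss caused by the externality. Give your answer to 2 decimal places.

DWL = 249.40

Market equilibrium (private): 27.59 + 0.16x = 234.13 - 3.46x → x_m = 57.0552.
Social marginal cost = private MC + MEC = 38.72 + 0.77x.
Set SMC = demand: 38.72 + 0.77x = 234.13 - 3.46x → x* = 46.1962.
Height of the DWL triangle at x_m is SMC(x_m) − demand(x_m) = MEC(x_m) = 45.9337.
DWL = ½ × 10.8590 × 45.9337 = 249.3970.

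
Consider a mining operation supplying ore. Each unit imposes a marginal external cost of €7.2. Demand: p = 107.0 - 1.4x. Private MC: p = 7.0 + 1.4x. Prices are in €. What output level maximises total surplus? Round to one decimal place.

Social marginal cost = private MC + MEC = 14.2 + 1.4x.
Set SMC = demand: 14.2 + 1.4x = 107.0 - 1.4x → x* = 33.1429.

x* = 33.1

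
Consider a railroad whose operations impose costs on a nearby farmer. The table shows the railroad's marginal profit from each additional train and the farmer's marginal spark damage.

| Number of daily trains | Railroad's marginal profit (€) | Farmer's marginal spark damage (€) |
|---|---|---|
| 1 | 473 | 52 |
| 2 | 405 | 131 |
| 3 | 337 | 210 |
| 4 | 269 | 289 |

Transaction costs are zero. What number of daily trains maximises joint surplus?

3

Bargaining reaches the level where marginal profit last exceeds marginal spark damage.
That holds through level 3 (337 ≥ 210) but not at 4 (269 < 289).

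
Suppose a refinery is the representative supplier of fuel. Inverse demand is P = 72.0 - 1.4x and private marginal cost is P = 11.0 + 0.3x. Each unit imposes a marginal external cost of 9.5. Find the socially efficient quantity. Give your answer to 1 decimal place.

x* = 30.3

Social marginal cost = private MC + MEC = 20.5 + 0.3x.
Set SMC = demand: 20.5 + 0.3x = 72.0 - 1.4x → x* = 30.2941.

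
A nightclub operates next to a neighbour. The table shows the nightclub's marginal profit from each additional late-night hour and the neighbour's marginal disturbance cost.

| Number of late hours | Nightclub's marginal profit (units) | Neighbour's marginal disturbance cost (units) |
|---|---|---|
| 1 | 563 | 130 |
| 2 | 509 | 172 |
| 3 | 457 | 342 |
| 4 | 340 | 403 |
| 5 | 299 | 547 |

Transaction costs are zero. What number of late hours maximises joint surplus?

Bargaining reaches the level where marginal profit last exceeds marginal disturbance cost.
That holds through level 3 (457 ≥ 342) but not at 4 (340 < 403).

3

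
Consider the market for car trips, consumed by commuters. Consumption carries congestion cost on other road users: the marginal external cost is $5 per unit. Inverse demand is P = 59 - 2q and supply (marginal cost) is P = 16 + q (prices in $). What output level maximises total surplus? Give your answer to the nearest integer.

Social marginal benefit = demand − MEC = 54 - 2q.
Set SMB = MC: 54 - 2q = 16 + q → q* = 12.6667.

q* = 13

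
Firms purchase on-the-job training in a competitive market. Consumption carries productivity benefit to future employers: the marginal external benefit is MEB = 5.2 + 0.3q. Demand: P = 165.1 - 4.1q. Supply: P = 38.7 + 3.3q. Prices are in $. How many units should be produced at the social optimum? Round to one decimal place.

q* = 18.5

Social marginal benefit = demand + MEB = 170.3 - 3.8q.
Set SMB = MC: 170.3 - 3.8q = 38.7 + 3.3q → q* = 18.5352.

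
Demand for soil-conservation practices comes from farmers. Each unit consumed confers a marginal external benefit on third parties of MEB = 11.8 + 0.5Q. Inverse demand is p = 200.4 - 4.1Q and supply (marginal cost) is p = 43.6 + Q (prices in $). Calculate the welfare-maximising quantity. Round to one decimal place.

Q* = 36.7

Social marginal benefit = demand + MEB = 212.2 - 3.6Q.
Set SMB = MC: 212.2 - 3.6Q = 43.6 + Q → Q* = 36.6522.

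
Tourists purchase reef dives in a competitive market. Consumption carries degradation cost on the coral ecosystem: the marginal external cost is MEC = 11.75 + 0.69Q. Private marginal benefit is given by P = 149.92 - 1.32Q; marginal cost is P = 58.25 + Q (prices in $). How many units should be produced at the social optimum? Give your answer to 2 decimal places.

Social marginal benefit = demand − MEC = 138.17 - 2.01Q.
Set SMB = MC: 138.17 - 2.01Q = 58.25 + Q → Q* = 26.5515.

Q* = 26.55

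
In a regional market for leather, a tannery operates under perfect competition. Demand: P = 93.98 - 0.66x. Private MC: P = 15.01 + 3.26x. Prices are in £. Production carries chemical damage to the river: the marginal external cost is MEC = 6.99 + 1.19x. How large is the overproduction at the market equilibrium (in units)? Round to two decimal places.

Market equilibrium (private): 15.01 + 3.26x = 93.98 - 0.66x → x_m = 20.1454.
Social marginal cost = private MC + MEC = 22.00 + 4.45x.
Set SMC = demand: 22.00 + 4.45x = 93.98 - 0.66x → x* = 14.0861.
Gap = |20.1454 − 14.0861| = 6.0593.

6.06 units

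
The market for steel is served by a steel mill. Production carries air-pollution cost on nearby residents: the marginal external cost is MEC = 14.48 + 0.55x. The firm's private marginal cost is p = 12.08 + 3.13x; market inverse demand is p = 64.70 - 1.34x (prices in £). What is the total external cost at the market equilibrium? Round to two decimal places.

Market equilibrium (private): 12.08 + 3.13x = 64.70 - 1.34x → x_m = 11.7718.
Total external cost = ∫₀^{x_m} (14.48 + 0.55x) dx = 14.48×11.7718 + ½×0.55×11.7718² = 208.5639.

£208.56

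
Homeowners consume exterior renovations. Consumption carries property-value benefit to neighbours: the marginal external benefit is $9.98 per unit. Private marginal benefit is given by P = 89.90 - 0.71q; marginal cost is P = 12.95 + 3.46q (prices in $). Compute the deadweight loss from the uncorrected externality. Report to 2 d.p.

Market equilibrium (private): 12.95 + 3.46q = 89.90 - 0.71q → q_m = 18.4532.
Social marginal benefit = demand + MEB = 99.88 - 0.71q.
Set SMB = MC: 99.88 - 0.71q = 12.95 + 3.46q → q* = 20.8465.
Height of the DWL triangle at q_m is SMB(q_m) − MC(q_m) = MEB(q_m) = 9.9800.
DWL = ½ × 2.3933 × 9.9800 = 11.9426.

DWL = $11.94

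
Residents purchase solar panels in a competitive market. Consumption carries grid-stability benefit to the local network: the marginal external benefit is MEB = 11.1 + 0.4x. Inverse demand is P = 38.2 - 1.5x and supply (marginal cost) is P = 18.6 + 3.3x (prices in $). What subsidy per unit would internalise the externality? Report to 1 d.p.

Social marginal benefit = demand + MEB = 49.3 - 1.1x.
Set SMB = MC: 49.3 - 1.1x = 18.6 + 3.3x → x* = 6.9773.
The Pigouvian subsidy equals MEB at x*: 11.1 + 0.4×6.9773 = 13.8909.

subsidy = $13.9 per unit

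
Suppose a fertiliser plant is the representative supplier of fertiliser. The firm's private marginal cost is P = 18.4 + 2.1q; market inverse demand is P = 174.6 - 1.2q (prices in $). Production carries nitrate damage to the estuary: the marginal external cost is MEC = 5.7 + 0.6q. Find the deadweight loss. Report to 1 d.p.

Market equilibrium (private): 18.4 + 2.1q = 174.6 - 1.2q → q_m = 47.3333.
Social marginal cost = private MC + MEC = 24.1 + 2.7q.
Set SMC = demand: 24.1 + 2.7q = 174.6 - 1.2q → q* = 38.5897.
The loss is the area between SMC and demand from q* to q_m; with linear curves that's a triangle of height MEC(q_m).
DWL = ½ × 8.7436 × 34.1000 = 149.0784.

DWL = $149.1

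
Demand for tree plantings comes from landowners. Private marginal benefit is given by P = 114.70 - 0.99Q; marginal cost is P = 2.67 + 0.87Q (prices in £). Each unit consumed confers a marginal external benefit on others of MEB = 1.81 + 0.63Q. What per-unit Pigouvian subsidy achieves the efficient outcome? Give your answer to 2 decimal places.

Social marginal benefit = demand + MEB = 116.51 - 0.36Q.
Set SMB = MC: 116.51 - 0.36Q = 2.67 + 0.87Q → Q* = 92.5528.
The Pigouvian subsidy equals MEB at Q*: 1.81 + 0.63×92.5528 = 60.1183.

subsidy = £60.12 per unit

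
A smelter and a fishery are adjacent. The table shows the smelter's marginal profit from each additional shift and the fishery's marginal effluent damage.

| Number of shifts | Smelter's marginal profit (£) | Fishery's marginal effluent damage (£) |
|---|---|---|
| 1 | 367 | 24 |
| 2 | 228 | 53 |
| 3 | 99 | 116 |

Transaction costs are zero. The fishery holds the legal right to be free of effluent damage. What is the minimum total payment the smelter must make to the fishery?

£77

Efficient level: marginal profit ≥ marginal effluent damage through level 2, so k* = 2.
With the fishery holding the right, the smelter must at least compensate total damage at k*: 24 + 53 = 77.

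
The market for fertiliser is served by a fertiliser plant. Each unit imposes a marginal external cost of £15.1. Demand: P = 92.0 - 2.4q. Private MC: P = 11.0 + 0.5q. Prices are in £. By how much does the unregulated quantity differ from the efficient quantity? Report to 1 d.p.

5.2 units

Market equilibrium (private): 11.0 + 0.5q = 92.0 - 2.4q → q_m = 27.9310.
Social marginal cost = private MC + MEC = 26.1 + 0.5q.
Set SMC = demand: 26.1 + 0.5q = 92.0 - 2.4q → q* = 22.7241.
Gap = |27.9310 − 22.7241| = 5.2069.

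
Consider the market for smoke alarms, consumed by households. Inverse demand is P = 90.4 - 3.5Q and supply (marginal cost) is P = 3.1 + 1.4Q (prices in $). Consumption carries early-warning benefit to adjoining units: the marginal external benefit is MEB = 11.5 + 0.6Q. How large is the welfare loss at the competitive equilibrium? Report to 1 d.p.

Market equilibrium (private): 3.1 + 1.4Q = 90.4 - 3.5Q → Q_m = 17.8163.
Social marginal benefit = demand + MEB = 101.9 - 2.9Q.
Set SMB = MC: 101.9 - 2.9Q = 3.1 + 1.4Q → Q* = 22.9767.
Height of the DWL triangle at Q_m is SMB(Q_m) − MC(Q_m) = MEB(Q_m) = 22.1898.
DWL = ½ × 5.1604 × 22.1898 = 57.2541.

DWL = $57.3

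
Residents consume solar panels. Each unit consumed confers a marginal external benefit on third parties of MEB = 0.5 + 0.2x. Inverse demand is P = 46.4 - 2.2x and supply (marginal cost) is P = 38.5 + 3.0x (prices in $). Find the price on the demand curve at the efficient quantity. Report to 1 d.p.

Social marginal benefit = demand + MEB = 46.9 - 2.0x.
Set SMB = MC: 46.9 - 2.0x = 38.5 + 3.0x → x* = 1.6800.
Consumer price on the demand curve at x*: 46.4 − 2.2×1.6800 = 42.7040.

P = $42.7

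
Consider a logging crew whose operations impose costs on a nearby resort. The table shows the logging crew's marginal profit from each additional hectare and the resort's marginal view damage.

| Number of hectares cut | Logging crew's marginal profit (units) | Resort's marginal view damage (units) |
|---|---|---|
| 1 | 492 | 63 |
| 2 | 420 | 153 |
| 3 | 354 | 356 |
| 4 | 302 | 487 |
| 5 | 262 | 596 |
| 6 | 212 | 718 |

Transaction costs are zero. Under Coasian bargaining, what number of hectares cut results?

Bargaining reaches the level where marginal profit last exceeds marginal view damage.
That holds through level 2 (420 ≥ 153) but not at 3 (354 < 356).

2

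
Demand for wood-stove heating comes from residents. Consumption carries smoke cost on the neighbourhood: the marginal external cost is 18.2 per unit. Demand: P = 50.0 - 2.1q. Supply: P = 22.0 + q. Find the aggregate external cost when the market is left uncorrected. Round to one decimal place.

Market equilibrium (private): 22.0 + q = 50.0 - 2.1q → q_m = 9.0323.
Total external cost = MEC × q_m = 18.2 × 9.0323 = 164.3879.

164.4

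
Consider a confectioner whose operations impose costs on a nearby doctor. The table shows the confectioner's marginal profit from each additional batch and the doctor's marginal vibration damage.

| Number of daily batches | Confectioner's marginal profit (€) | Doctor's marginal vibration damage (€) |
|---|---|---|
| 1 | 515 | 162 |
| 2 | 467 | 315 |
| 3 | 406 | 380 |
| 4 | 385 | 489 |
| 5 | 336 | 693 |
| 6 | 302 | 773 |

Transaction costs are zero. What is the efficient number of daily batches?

Bargaining reaches the level where marginal profit last exceeds marginal vibration damage.
That holds through level 3 (406 ≥ 380) but not at 4 (385 < 489).

3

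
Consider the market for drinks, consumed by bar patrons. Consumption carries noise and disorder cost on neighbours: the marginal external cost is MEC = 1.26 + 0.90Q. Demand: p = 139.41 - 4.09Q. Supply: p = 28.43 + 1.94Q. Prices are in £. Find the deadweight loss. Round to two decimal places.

Market equilibrium (private): 28.43 + 1.94Q = 139.41 - 4.09Q → Q_m = 18.4046.
Social marginal benefit = demand − MEC = 138.15 - 4.99Q.
Set SMB = MC: 138.15 - 4.99Q = 28.43 + 1.94Q → Q* = 15.8326.
The welfare-loss triangle has base |Q_m − Q*| and height MEC(Q_m) (the vertical gap between SMB and MC is zero at Q* and MEC at Q_m).
DWL = ½ × 2.5720 × 17.8242 = 22.9219.

DWL = £22.92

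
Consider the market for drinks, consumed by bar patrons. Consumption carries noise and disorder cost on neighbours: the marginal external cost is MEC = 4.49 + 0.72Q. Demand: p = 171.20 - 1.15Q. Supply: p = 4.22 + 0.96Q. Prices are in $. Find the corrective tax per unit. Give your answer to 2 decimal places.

Social marginal benefit = demand − MEC = 166.71 - 1.87Q.
Set SMB = MC: 166.71 - 1.87Q = 4.22 + 0.96Q → Q* = 57.4170.
The Pigouvian tax equals MEC at Q*: 4.49 + 0.72×57.4170 = 45.8302.

tax = $45.83 per unit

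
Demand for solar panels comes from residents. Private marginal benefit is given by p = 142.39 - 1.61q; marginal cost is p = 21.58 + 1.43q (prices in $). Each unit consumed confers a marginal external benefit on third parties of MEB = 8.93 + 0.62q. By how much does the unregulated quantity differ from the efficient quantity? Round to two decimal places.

Market equilibrium (private): 21.58 + 1.43q = 142.39 - 1.61q → q_m = 39.7401.
Social marginal benefit = demand + MEB = 151.32 - 0.99q.
Set SMB = MC: 151.32 - 0.99q = 21.58 + 1.43q → q* = 53.6116.
Gap = |39.7401 − 53.6116| = 13.8715.

13.87 units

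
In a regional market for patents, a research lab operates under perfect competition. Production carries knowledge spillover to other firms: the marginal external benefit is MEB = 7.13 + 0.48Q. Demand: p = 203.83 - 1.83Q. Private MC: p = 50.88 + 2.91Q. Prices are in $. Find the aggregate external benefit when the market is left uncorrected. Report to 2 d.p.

$479.96

Market equilibrium (private): 50.88 + 2.91Q = 203.83 - 1.83Q → Q_m = 32.2679.
Total external benefit = ∫₀^{Q_m} (7.13 + 0.48Q) dQ = 7.13×32.2679 + ½×0.48×32.2679² = 479.9623.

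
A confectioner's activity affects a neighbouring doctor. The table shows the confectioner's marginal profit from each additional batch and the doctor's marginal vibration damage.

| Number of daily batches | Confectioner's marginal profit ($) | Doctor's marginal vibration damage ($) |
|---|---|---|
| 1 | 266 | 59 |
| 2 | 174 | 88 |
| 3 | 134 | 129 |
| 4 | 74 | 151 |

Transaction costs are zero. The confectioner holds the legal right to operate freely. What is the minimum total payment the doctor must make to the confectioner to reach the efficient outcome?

$74

Left alone the confectioner would choose level 4 (marginal profit stays positive).
Efficient level: k* = 3 (marginal profit ≥ marginal vibration damage through 3).
The doctor must at least cover the confectioner's forgone profit from cutting 4→3: 74 = 74.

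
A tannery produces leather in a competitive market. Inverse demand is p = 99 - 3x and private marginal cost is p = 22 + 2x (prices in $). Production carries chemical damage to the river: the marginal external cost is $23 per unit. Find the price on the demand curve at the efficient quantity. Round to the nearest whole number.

Social marginal cost = private MC + MEC = 45 + 2x.
Set SMC = demand: 45 + 2x = 99 - 3x → x* = 10.8000.
Consumer price on the demand curve at x*: 99 − 3×10.8000 = 66.6000.

P = $67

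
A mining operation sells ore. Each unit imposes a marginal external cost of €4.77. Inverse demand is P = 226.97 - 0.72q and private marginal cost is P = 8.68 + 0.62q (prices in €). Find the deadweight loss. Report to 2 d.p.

Market equilibrium (private): 8.68 + 0.62q = 226.97 - 0.72q → q_m = 162.9030.
Social marginal cost = private MC + MEC = 13.45 + 0.62q.
Set SMC = demand: 13.45 + 0.62q = 226.97 - 0.72q → q* = 159.3433.
The loss is the area between SMC and demand from q* to q_m; with linear curves that's a triangle of height MEC(q_m).
DWL = ½ × 3.5597 × 4.7700 = 8.4899.

DWL = €8.49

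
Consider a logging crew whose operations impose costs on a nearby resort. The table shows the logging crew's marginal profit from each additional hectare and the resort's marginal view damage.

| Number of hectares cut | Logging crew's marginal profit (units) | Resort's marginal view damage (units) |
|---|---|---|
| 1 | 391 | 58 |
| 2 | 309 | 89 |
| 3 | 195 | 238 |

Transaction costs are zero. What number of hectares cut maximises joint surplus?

Bargaining reaches the level where marginal profit last exceeds marginal view damage.
That holds through level 2 (309 ≥ 89) but not at 3 (195 < 238).

2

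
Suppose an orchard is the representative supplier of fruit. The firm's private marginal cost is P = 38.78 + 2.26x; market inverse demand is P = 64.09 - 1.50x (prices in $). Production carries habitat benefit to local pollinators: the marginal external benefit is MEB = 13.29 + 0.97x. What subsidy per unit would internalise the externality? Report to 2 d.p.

Social marginal cost = private MC − MEB = 25.49 + 1.29x.
Set SMC = demand: 25.49 + 1.29x = 64.09 - 1.50x → x* = 13.8351.
The Pigouvian subsidy equals MEB at x*: 13.29 + 0.97×13.8351 = 26.7100.

subsidy = $26.71 per unit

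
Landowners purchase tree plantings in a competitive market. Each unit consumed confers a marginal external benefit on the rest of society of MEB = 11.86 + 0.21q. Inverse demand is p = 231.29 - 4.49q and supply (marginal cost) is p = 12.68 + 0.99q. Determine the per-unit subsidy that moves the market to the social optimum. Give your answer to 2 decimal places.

subsidy = 21.04 per unit

Social marginal benefit = demand + MEB = 243.15 - 4.28q.
Set SMB = MC: 243.15 - 4.28q = 12.68 + 0.99q → q* = 43.7324.
The Pigouvian subsidy equals MEB at q*: 11.86 + 0.21×43.7324 = 21.0438.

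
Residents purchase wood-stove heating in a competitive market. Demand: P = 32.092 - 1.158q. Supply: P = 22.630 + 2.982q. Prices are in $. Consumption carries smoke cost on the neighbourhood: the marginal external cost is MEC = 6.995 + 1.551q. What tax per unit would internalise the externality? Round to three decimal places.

tax = $7.667 per unit

Social marginal benefit = demand − MEC = 25.097 - 2.709q.
Set SMB = MC: 25.097 - 2.709q = 22.630 + 2.982q → q* = 0.4335.
The Pigouvian tax equals MEC at q*: 6.995 + 1.551×0.4335 = 7.6674.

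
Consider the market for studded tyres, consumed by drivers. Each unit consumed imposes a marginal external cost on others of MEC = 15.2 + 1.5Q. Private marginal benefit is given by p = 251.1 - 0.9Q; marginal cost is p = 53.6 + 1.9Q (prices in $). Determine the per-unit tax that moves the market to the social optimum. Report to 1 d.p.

Social marginal benefit = demand − MEC = 235.9 - 2.4Q.
Set SMB = MC: 235.9 - 2.4Q = 53.6 + 1.9Q → Q* = 42.3953.
The Pigouvian tax equals MEC at Q*: 15.2 + 1.5×42.3953 = 78.7930.

tax = $78.8 per unit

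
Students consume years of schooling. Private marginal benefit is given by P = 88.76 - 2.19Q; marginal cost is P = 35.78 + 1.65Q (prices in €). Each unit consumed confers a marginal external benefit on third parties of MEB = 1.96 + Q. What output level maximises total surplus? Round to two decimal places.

Social marginal benefit = demand + MEB = 90.72 - 1.19Q.
Set SMB = MC: 90.72 - 1.19Q = 35.78 + 1.65Q → Q* = 19.3451.

Q* = 19.35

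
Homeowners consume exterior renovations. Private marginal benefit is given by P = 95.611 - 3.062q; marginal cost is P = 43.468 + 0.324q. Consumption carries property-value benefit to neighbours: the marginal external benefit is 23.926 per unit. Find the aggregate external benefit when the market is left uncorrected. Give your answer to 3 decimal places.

368.451

Market equilibrium (private): 43.468 + 0.324q = 95.611 - 3.062q → q_m = 15.3996.
Total external benefit = MEB × q_m = 23.926 × 15.3996 = 368.4508.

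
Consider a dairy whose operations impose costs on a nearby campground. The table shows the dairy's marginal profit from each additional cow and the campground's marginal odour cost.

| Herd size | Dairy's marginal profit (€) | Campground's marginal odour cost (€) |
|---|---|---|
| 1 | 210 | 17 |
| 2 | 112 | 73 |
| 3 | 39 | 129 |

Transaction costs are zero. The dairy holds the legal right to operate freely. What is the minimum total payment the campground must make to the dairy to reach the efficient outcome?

€39

Left alone the dairy would choose level 3 (marginal profit stays positive).
Efficient level: k* = 2 (marginal profit ≥ marginal odour cost through 2).
The campground must at least cover the dairy's forgone profit from cutting 3→2: 39 = 39.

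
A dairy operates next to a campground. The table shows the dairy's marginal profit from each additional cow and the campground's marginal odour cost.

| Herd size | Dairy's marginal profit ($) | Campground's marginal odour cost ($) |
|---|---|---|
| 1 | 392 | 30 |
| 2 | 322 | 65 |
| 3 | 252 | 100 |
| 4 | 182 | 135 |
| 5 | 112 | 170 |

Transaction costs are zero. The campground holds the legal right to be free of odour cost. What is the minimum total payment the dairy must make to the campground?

$330

Efficient level: marginal profit ≥ marginal odour cost through level 4, so k* = 4.
With the campground holding the right, the dairy must at least compensate total damage at k*: 30 + 65 + 100 + 135 = 330.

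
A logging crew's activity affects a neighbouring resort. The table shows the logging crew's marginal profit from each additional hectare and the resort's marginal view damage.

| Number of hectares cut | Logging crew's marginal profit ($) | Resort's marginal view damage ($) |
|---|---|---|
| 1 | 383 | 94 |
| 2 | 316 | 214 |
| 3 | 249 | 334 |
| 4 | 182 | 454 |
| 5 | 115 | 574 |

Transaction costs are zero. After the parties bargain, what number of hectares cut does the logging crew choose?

Bargaining reaches the level where marginal profit last exceeds marginal view damage.
That holds through level 2 (316 ≥ 214) but not at 3 (249 < 334).

2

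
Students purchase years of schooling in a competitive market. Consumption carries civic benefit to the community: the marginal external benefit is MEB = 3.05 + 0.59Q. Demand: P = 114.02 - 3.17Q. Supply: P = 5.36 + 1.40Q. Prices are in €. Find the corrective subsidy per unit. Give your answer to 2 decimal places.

Social marginal benefit = demand + MEB = 117.07 - 2.58Q.
Set SMB = MC: 117.07 - 2.58Q = 5.36 + 1.40Q → Q* = 28.0678.
The Pigouvian subsidy equals MEB at Q*: 3.05 + 0.59×28.0678 = 19.6100.

subsidy = €19.61 per unit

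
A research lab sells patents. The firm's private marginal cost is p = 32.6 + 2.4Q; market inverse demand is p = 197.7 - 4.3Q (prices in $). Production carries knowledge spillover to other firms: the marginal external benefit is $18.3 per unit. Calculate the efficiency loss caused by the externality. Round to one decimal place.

Market equilibrium (private): 32.6 + 2.4Q = 197.7 - 4.3Q → Q_m = 24.6418.
Social marginal cost = private MC − MEB = 14.3 + 2.4Q.
Set SMC = demand: 14.3 + 2.4Q = 197.7 - 4.3Q → Q* = 27.3731.
Between Q* and Q_m the wedge demand − SMC runs linearly from 0 to MEB(Q_m), so the loss is a triangle.
DWL = ½ × 2.7313 × 18.3000 = 24.9914.

DWL = $25.0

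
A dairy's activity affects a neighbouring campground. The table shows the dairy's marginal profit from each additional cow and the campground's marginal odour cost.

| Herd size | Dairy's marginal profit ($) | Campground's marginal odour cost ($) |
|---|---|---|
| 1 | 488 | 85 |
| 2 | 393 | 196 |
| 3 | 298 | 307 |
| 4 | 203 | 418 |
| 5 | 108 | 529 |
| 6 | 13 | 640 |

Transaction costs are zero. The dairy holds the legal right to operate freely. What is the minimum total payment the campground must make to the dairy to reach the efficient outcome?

$622

Left alone the dairy would choose level 6 (marginal profit stays positive).
Efficient level: k* = 2 (marginal profit ≥ marginal odour cost through 2).
The campground must at least cover the dairy's forgone profit from cutting 6→2: 298 + 203 + 108 + 13 = 622.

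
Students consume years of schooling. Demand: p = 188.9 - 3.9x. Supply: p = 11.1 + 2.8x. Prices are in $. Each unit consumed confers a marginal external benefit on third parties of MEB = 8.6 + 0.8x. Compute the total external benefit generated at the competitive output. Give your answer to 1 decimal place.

$509.9

Market equilibrium (private): 11.1 + 2.8x = 188.9 - 3.9x → x_m = 26.5373.
Total external benefit = ∫₀^{x_m} (8.6 + 0.8x) dx = 8.6×26.5373 + ½×0.8×26.5373² = 509.9121.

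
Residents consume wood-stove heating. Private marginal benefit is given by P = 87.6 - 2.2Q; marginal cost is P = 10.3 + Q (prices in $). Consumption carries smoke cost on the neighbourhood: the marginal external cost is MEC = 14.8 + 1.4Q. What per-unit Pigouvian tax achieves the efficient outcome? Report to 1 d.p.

tax = $33.8 per unit

Social marginal benefit = demand − MEC = 72.8 - 3.6Q.
Set SMB = MC: 72.8 - 3.6Q = 10.3 + Q → Q* = 13.5870.
The Pigouvian tax equals MEC at Q*: 14.8 + 1.4×13.5870 = 33.8218.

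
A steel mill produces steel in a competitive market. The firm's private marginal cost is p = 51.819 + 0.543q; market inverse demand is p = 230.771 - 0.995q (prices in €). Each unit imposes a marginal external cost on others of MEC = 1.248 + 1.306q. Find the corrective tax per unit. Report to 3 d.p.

Social marginal cost = private MC + MEC = 53.067 + 1.849q.
Set SMC = demand: 53.067 + 1.849q = 230.771 - 0.995q → q* = 62.4838.
The Pigouvian tax equals MEC at q*: 1.248 + 1.306×62.4838 = 82.8518.

tax = €82.852 per unit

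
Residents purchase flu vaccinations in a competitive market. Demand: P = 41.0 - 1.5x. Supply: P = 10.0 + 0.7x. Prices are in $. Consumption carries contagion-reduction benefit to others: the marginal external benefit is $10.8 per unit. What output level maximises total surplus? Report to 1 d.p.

x* = 19.0

Social marginal benefit = demand + MEB = 51.8 - 1.5x.
Set SMB = MC: 51.8 - 1.5x = 10.0 + 0.7x → x* = 19.0000.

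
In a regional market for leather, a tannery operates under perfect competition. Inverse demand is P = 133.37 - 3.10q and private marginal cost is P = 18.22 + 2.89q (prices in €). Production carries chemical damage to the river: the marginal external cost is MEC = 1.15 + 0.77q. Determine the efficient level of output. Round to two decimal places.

Social marginal cost = private MC + MEC = 19.37 + 3.66q.
Set SMC = demand: 19.37 + 3.66q = 133.37 - 3.10q → q* = 16.8639.

q* = 16.86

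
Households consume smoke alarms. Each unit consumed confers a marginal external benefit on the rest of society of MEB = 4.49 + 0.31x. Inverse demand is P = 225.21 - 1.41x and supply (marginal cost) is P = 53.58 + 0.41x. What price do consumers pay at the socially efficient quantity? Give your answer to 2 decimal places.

Social marginal benefit = demand + MEB = 229.70 - 1.10x.
Set SMB = MC: 229.70 - 1.10x = 53.58 + 0.41x → x* = 116.6358.
Consumer price on the demand curve at x*: 225.21 − 1.41×116.6358 = 60.7535.

P = 60.75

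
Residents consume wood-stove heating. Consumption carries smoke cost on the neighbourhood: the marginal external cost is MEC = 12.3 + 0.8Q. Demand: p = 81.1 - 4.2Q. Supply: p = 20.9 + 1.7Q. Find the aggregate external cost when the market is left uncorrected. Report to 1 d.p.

Market equilibrium (private): 20.9 + 1.7Q = 81.1 - 4.2Q → Q_m = 10.2034.
Total external cost = ∫₀^{Q_m} (12.3 + 0.8Q) dQ = 12.3×10.2034 + ½×0.8×10.2034² = 167.1456.

167.1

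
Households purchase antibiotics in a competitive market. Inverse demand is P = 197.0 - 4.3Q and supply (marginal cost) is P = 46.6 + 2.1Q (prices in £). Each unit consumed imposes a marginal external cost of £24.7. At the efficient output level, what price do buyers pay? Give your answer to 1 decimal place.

Social marginal benefit = demand − MEC = 172.3 - 4.3Q.
Set SMB = MC: 172.3 - 4.3Q = 46.6 + 2.1Q → Q* = 19.6406.
Consumer price on the demand curve at Q*: 197.0 − 4.3×19.6406 = 112.5454.

P = £112.5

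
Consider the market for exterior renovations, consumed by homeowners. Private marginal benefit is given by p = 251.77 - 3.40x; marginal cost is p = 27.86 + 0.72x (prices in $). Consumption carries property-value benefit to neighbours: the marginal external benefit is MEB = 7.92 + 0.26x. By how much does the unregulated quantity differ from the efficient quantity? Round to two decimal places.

Market equilibrium (private): 27.86 + 0.72x = 251.77 - 3.40x → x_m = 54.3471.
Social marginal benefit = demand + MEB = 259.69 - 3.14x.
Set SMB = MC: 259.69 - 3.14x = 27.86 + 0.72x → x* = 60.0596.
Gap = |54.3471 − 60.0596| = 5.7125.

5.71 units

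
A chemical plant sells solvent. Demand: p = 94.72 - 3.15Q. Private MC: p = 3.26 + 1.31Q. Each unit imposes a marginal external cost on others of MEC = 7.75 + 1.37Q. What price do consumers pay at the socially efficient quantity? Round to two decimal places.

Social marginal cost = private MC + MEC = 11.01 + 2.68Q.
Set SMC = demand: 11.01 + 2.68Q = 94.72 - 3.15Q → Q* = 14.3585.
Consumer price on the demand curve at Q*: 94.72 − 3.15×14.3585 = 49.4907.

P = 49.49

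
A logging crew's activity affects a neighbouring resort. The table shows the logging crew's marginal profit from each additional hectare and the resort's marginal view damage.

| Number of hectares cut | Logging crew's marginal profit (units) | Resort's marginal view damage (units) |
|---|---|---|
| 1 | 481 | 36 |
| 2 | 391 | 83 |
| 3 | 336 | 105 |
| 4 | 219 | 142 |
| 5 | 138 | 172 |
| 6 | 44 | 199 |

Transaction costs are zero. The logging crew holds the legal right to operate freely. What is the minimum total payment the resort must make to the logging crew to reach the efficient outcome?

Left alone the logging crew would choose level 6 (marginal profit stays positive).
Efficient level: k* = 4 (marginal profit ≥ marginal view damage through 4).
The resort must at least cover the logging crew's forgone profit from cutting 6→4: 138 + 44 = 182.

182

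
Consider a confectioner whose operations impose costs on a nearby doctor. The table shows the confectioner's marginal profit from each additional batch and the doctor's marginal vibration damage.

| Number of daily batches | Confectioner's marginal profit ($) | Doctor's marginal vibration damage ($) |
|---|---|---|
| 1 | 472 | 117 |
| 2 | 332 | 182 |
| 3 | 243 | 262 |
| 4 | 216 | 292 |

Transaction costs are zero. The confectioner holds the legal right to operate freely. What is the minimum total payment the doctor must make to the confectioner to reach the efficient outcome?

Left alone the confectioner would choose level 4 (marginal profit stays positive).
Efficient level: k* = 2 (marginal profit ≥ marginal vibration damage through 2).
The doctor must at least cover the confectioner's forgone profit from cutting 4→2: 243 + 216 = 459.

$459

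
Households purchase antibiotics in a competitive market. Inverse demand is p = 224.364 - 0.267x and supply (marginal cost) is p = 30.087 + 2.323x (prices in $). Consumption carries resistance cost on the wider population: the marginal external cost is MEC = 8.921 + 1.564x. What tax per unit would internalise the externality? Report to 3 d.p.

tax = $78.708 per unit

Social marginal benefit = demand − MEC = 215.443 - 1.831x.
Set SMB = MC: 215.443 - 1.831x = 30.087 + 2.323x → x* = 44.6211.
The Pigouvian tax equals MEC at x*: 8.921 + 1.564×44.6211 = 78.7084.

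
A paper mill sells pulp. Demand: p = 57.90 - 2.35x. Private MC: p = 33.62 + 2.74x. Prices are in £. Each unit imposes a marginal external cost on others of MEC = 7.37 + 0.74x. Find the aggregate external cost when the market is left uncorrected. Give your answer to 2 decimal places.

£43.57

Market equilibrium (private): 33.62 + 2.74x = 57.90 - 2.35x → x_m = 4.7701.
Total external cost = ∫₀^{x_m} (7.37 + 0.74x) dx = 7.37×4.7701 + ½×0.74×4.7701² = 43.5746.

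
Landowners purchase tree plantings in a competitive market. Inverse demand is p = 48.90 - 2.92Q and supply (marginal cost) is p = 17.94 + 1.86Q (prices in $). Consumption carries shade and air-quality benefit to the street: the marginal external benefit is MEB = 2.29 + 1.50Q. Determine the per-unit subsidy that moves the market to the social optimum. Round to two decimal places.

Social marginal benefit = demand + MEB = 51.19 - 1.42Q.
Set SMB = MC: 51.19 - 1.42Q = 17.94 + 1.86Q → Q* = 10.1372.
The Pigouvian subsidy equals MEB at Q*: 2.29 + 1.50×10.1372 = 17.4958.

subsidy = $17.50 per unit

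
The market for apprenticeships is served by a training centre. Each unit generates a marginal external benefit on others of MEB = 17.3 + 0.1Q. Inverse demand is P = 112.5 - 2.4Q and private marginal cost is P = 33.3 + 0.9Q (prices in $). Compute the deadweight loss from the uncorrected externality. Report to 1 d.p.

Market equilibrium (private): 33.3 + 0.9Q = 112.5 - 2.4Q → Q_m = 24.0000.
Social marginal cost = private MC − MEB = 16.0 + 0.8Q.
Set SMC = demand: 16.0 + 0.8Q = 112.5 - 2.4Q → Q* = 30.1563.
Height of the DWL triangle at Q_m is demand(Q_m) − SMC(Q_m) = MEB(Q_m) = 19.7000.
DWL = ½ × 6.1563 × 19.7000 = 60.6396.

DWL = $60.6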